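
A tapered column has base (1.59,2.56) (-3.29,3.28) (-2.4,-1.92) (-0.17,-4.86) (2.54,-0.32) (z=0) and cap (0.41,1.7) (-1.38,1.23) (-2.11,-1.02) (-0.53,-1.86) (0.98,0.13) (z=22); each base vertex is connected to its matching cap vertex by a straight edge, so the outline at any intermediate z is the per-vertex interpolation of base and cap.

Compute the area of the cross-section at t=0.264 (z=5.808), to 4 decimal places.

Area at t=0.264: 21.9947

Cross-section at t=0.264: each vertex is (1-t)·p0[i] + t·p1[i].
  v1: (1-0.264)·(1.59,2.56) + 0.264·(0.41,1.7) = (1.2785,2.3330)
  v2: (1-0.264)·(-3.29,3.28) + 0.264·(-1.38,1.23) = (-2.7858,2.7388)
  v3: (1-0.264)·(-2.4,-1.92) + 0.264·(-2.11,-1.02) = (-2.3234,-1.6824)
  v4: (1-0.264)·(-0.17,-4.86) + 0.264·(-0.53,-1.86) = (-0.2650,-4.0680)
  v5: (1-0.264)·(2.54,-0.32) + 0.264·(0.98,0.13) = (2.1282,-0.2012)
Shoelace sum Σ(x_i·y_{i+1} − x_{i+1}·y_i):
  i=1: 1.2785·2.7388 − -2.7858·2.3330 = +10.0006 (running +10.0006)
  i=2: -2.7858·-1.6824 − -2.3234·2.7388 = +11.0502 (running +21.0508)
  i=3: -2.3234·-4.0680 − -0.2650·-1.6824 = +9.0059 (running +30.0566)
  i=4: -0.2650·-0.2012 − 2.1282·-4.0680 = +8.7107 (running +38.7673)
  i=5: 2.1282·2.3330 − 1.2785·-0.2012 = +5.2221 (running +43.9894)
Area = |Σ|/2 = |43.9894|/2 = 21.9947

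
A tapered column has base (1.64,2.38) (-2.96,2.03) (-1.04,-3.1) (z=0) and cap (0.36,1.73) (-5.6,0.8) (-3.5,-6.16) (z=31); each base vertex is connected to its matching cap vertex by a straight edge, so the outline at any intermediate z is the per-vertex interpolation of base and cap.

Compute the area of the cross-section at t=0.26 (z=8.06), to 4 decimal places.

Cross-section at t=0.26: each vertex is (1-t)·p0[i] + t·p1[i].
  v1: (1-0.26)·(1.64,2.38) + 0.26·(0.36,1.73) = (1.3072,2.2110)
  v2: (1-0.26)·(-2.96,2.03) + 0.26·(-5.6,0.8) = (-3.6464,1.7102)
  v3: (1-0.26)·(-1.04,-3.1) + 0.26·(-3.5,-6.16) = (-1.6796,-3.8956)
Shoelace sum Σ(x_i·y_{i+1} − x_{i+1}·y_i):
  i=1: 1.3072·1.7102 − -3.6464·2.2110 = +10.2978 (running +10.2978)
  i=2: -3.6464·-3.8956 − -1.6796·1.7102 = +17.0774 (running +27.3751)
  i=3: -1.6796·2.2110 − 1.3072·-3.8956 = +1.3787 (running +28.7539)
Area = |Σ|/2 = |28.7539|/2 = 14.3769

Area at t=0.26: 14.3769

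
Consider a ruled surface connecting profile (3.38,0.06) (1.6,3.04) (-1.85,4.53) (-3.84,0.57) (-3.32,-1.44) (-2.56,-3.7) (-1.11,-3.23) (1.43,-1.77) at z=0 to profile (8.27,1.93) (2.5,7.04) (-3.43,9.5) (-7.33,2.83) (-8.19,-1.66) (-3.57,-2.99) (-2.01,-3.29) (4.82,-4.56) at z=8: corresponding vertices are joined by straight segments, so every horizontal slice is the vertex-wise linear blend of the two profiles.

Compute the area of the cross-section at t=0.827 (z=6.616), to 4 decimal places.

Cross-section at t=0.827: each vertex is (1-t)·p0[i] + t·p1[i].
  v1: (1-0.827)·(3.38,0.06) + 0.827·(8.27,1.93) = (7.4240,1.6065)
  v2: (1-0.827)·(1.6,3.04) + 0.827·(2.5,7.04) = (2.3443,6.3480)
  v3: (1-0.827)·(-1.85,4.53) + 0.827·(-3.43,9.5) = (-3.1567,8.6402)
  v4: (1-0.827)·(-3.84,0.57) + 0.827·(-7.33,2.83) = (-6.7262,2.4390)
  v5: (1-0.827)·(-3.32,-1.44) + 0.827·(-8.19,-1.66) = (-7.3475,-1.6219)
  v6: (1-0.827)·(-2.56,-3.7) + 0.827·(-3.57,-2.99) = (-3.3953,-3.1128)
  v7: (1-0.827)·(-1.11,-3.23) + 0.827·(-2.01,-3.29) = (-1.8543,-3.2796)
  v8: (1-0.827)·(1.43,-1.77) + 0.827·(4.82,-4.56) = (4.2335,-4.0773)
Shoelace sum Σ(x_i·y_{i+1} − x_{i+1}·y_i):
  i=1: 7.4240·6.3480 − 2.3443·1.6065 = +43.3616 (running +43.3616)
  i=2: 2.3443·8.6402 − -3.1567·6.3480 = +40.2937 (running +83.6553)
  i=3: -3.1567·2.4390 − -6.7262·8.6402 = +50.4167 (running +134.0721)
  i=4: -6.7262·-1.6219 − -7.3475·2.4390 = +28.8302 (running +162.9023)
  i=5: -7.3475·-3.1128 − -3.3953·-1.6219 = +17.3646 (running +180.2669)
  i=6: -3.3953·-3.2796 − -1.8543·-3.1128 = +5.3631 (running +185.6299)
  i=7: -1.8543·-4.0773 − 4.2335·-3.2796 = +21.4450 (running +207.0749)
  i=8: 4.2335·1.6065 − 7.4240·-4.0773 = +37.0713 (running +244.1462)
Area = |Σ|/2 = |244.1462|/2 = 122.0731

Area at t=0.827: 122.0731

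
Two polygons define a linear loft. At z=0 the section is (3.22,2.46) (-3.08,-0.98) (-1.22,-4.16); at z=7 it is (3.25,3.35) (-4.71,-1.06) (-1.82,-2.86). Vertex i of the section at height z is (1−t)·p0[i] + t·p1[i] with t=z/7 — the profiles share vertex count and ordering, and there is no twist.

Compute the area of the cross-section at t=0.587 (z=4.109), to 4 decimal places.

Area at t=0.587: 13.5608

Cross-section at t=0.587: each vertex is (1-t)·p0[i] + t·p1[i].
  v1: (1-0.587)·(3.22,2.46) + 0.587·(3.25,3.35) = (3.2376,2.9824)
  v2: (1-0.587)·(-3.08,-0.98) + 0.587·(-4.71,-1.06) = (-4.0368,-1.0270)
  v3: (1-0.587)·(-1.22,-4.16) + 0.587·(-1.82,-2.86) = (-1.5722,-3.3969)
Shoelace sum Σ(x_i·y_{i+1} − x_{i+1}·y_i):
  i=1: 3.2376·-1.0270 − -4.0368·2.9824 = +8.7146 (running +8.7146)
  i=2: -4.0368·-3.3969 − -1.5722·-1.0270 = +12.0981 (running +20.8127)
  i=3: -1.5722·2.9824 − 3.2376·-3.3969 = +6.3089 (running +27.1215)
Area = |Σ|/2 = |27.1215|/2 = 13.5608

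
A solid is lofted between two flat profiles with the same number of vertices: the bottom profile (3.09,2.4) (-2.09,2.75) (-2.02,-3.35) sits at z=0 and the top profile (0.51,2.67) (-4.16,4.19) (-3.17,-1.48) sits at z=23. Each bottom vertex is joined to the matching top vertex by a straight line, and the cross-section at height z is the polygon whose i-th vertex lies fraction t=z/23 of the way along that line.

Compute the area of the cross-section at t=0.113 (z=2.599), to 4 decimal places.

Area at t=0.113: 15.4568

Cross-section at t=0.113: each vertex is (1-t)·p0[i] + t·p1[i].
  v1: (1-0.113)·(3.09,2.4) + 0.113·(0.51,2.67) = (2.7985,2.4305)
  v2: (1-0.113)·(-2.09,2.75) + 0.113·(-4.16,4.19) = (-2.3239,2.9127)
  v3: (1-0.113)·(-2.02,-3.35) + 0.113·(-3.17,-1.48) = (-2.1500,-3.1387)
Shoelace sum Σ(x_i·y_{i+1} − x_{i+1}·y_i):
  i=1: 2.7985·2.9127 − -2.3239·2.4305 = +13.7994 (running +13.7994)
  i=2: -2.3239·-3.1387 − -2.1500·2.9127 = +13.5562 (running +27.3557)
  i=3: -2.1500·2.4305 − 2.7985·-3.1387 = +3.5580 (running +30.9137)
Area = |Σ|/2 = |30.9137|/2 = 15.4568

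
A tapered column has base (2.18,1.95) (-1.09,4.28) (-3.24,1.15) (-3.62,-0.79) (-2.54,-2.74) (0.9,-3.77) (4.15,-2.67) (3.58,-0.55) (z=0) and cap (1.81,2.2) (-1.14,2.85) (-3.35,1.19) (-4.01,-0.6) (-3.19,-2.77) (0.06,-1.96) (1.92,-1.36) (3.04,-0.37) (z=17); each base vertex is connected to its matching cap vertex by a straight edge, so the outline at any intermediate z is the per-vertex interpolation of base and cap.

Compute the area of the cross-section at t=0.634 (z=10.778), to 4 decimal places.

Cross-section at t=0.634: each vertex is (1-t)·p0[i] + t·p1[i].
  v1: (1-0.634)·(2.18,1.95) + 0.634·(1.81,2.2) = (1.9454,2.1085)
  v2: (1-0.634)·(-1.09,4.28) + 0.634·(-1.14,2.85) = (-1.1217,3.3734)
  v3: (1-0.634)·(-3.24,1.15) + 0.634·(-3.35,1.19) = (-3.3097,1.1754)
  v4: (1-0.634)·(-3.62,-0.79) + 0.634·(-4.01,-0.6) = (-3.8673,-0.6695)
  v5: (1-0.634)·(-2.54,-2.74) + 0.634·(-3.19,-2.77) = (-2.9521,-2.7590)
  v6: (1-0.634)·(0.9,-3.77) + 0.634·(0.06,-1.96) = (0.3674,-2.6225)
  v7: (1-0.634)·(4.15,-2.67) + 0.634·(1.92,-1.36) = (2.7362,-1.8395)
  v8: (1-0.634)·(3.58,-0.55) + 0.634·(3.04,-0.37) = (3.2376,-0.4359)
Shoelace sum Σ(x_i·y_{i+1} − x_{i+1}·y_i):
  i=1: 1.9454·3.3734 − -1.1217·2.1085 = +8.9277 (running +8.9277)
  i=2: -1.1217·1.1754 − -3.3097·3.3734 = +9.8466 (running +18.7744)
  i=3: -3.3097·-0.6695 − -3.8673·1.1754 = +6.7614 (running +25.5358)
  i=4: -3.8673·-2.7590 − -2.9521·-0.6695 = +8.6933 (running +34.2291)
  i=5: -2.9521·-2.6225 − 0.3674·-2.7590 = +8.7555 (running +42.9846)
  i=6: 0.3674·-1.8395 − 2.7362·-2.6225 = +6.4996 (running +49.4842)
  i=7: 2.7362·-0.4359 − 3.2376·-1.8395 = +4.7629 (running +54.2471)
  i=8: 3.2376·2.1085 − 1.9454·-0.4359 = +7.6745 (running +61.9216)
Area = |Σ|/2 = |61.9216|/2 = 30.9608

Area at t=0.634: 30.9608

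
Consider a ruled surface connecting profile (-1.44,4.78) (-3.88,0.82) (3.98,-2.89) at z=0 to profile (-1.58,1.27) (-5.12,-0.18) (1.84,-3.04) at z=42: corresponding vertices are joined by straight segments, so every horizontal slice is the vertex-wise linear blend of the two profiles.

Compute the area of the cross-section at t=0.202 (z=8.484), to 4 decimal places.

Cross-section at t=0.202: each vertex is (1-t)·p0[i] + t·p1[i].
  v1: (1-0.202)·(-1.44,4.78) + 0.202·(-1.58,1.27) = (-1.4683,4.0710)
  v2: (1-0.202)·(-3.88,0.82) + 0.202·(-5.12,-0.18) = (-4.1305,0.6180)
  v3: (1-0.202)·(3.98,-2.89) + 0.202·(1.84,-3.04) = (3.5477,-2.9203)
Shoelace sum Σ(x_i·y_{i+1} − x_{i+1}·y_i):
  i=1: -1.4683·0.6180 − -4.1305·4.0710 = +15.9077 (running +15.9077)
  i=2: -4.1305·-2.9203 − 3.5477·0.6180 = +9.8697 (running +25.7775)
  i=3: 3.5477·4.0710 − -1.4683·-2.9203 = +10.1549 (running +35.9323)
Area = |Σ|/2 = |35.9323|/2 = 17.9662

Area at t=0.202: 17.9662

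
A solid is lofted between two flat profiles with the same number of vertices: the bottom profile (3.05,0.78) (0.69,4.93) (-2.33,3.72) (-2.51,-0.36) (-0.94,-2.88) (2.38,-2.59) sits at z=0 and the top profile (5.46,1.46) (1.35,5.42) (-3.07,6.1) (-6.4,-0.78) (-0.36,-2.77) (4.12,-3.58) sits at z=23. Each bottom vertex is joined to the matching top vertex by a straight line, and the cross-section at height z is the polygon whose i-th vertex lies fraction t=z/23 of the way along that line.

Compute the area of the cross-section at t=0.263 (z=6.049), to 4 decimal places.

Area at t=0.263: 42.0667

Cross-section at t=0.263: each vertex is (1-t)·p0[i] + t·p1[i].
  v1: (1-0.263)·(3.05,0.78) + 0.263·(5.46,1.46) = (3.6838,0.9588)
  v2: (1-0.263)·(0.69,4.93) + 0.263·(1.35,5.42) = (0.8636,5.0589)
  v3: (1-0.263)·(-2.33,3.72) + 0.263·(-3.07,6.1) = (-2.5246,4.3459)
  v4: (1-0.263)·(-2.51,-0.36) + 0.263·(-6.4,-0.78) = (-3.5331,-0.4705)
  v5: (1-0.263)·(-0.94,-2.88) + 0.263·(-0.36,-2.77) = (-0.7875,-2.8511)
  v6: (1-0.263)·(2.38,-2.59) + 0.263·(4.12,-3.58) = (2.8376,-2.8504)
Shoelace sum Σ(x_i·y_{i+1} − x_{i+1}·y_i):
  i=1: 3.6838·5.0589 − 0.8636·0.9588 = +17.8080 (running +17.8080)
  i=2: 0.8636·4.3459 − -2.5246·5.0589 = +16.5248 (running +34.3328)
  i=3: -2.5246·-0.4705 − -3.5331·4.3459 = +16.5422 (running +50.8750)
  i=4: -3.5331·-2.8511 − -0.7875·-0.4705 = +9.7026 (running +60.5776)
  i=5: -0.7875·-2.8504 − 2.8376·-2.8511 = +10.3348 (running +70.9124)
  i=6: 2.8376·0.9588 − 3.6838·-2.8504 = +13.2211 (running +84.1335)
Area = |Σ|/2 = |84.1335|/2 = 42.0667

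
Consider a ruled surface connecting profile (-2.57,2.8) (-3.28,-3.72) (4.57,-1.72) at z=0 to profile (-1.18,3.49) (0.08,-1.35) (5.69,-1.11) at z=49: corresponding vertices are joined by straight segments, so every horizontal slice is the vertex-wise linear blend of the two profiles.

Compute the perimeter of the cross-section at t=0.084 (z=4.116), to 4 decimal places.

Perimeter at t=0.084: 22.7195

Cross-section at t=0.084: each vertex is (1-t)·p0[i] + t·p1[i].
  v1: (1-0.084)·(-2.57,2.8) + 0.084·(-1.18,3.49) = (-2.4532,2.8580)
  v2: (1-0.084)·(-3.28,-3.72) + 0.084·(0.08,-1.35) = (-2.9978,-3.5209)
  v3: (1-0.084)·(4.57,-1.72) + 0.084·(5.69,-1.11) = (4.6641,-1.6688)
Perimeter = Σ |v_{i+1} − v_i|:
  edge 1→2: √(-0.5445² + -6.3789²) = 6.4021 (running 6.4021)
  edge 2→3: √(7.6618² + 1.8522²) = 7.8825 (running 14.2846)
  edge 3→1: √(-7.1173² + 4.5267²) = 8.4349 (running 22.7195)
Perimeter = 22.7195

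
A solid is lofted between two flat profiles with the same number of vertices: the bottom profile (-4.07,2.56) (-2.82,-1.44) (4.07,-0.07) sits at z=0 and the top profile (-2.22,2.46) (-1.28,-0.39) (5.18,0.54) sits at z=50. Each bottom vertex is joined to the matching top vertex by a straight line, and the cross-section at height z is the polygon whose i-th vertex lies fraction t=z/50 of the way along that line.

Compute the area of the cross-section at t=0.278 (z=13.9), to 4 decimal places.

Cross-section at t=0.278: each vertex is (1-t)·p0[i] + t·p1[i].
  v1: (1-0.278)·(-4.07,2.56) + 0.278·(-2.22,2.46) = (-3.5557,2.5322)
  v2: (1-0.278)·(-2.82,-1.44) + 0.278·(-1.28,-0.39) = (-2.3919,-1.1481)
  v3: (1-0.278)·(4.07,-0.07) + 0.278·(5.18,0.54) = (4.3786,0.0996)
Shoelace sum Σ(x_i·y_{i+1} − x_{i+1}·y_i):
  i=1: -3.5557·-1.1481 − -2.3919·2.5322 = +10.1390 (running +10.1390)
  i=2: -2.3919·0.0996 − 4.3786·-1.1481 = +4.7889 (running +14.9279)
  i=3: 4.3786·2.5322 − -3.5557·0.0996 = +11.4415 (running +26.3694)
Area = |Σ|/2 = |26.3694|/2 = 13.1847

Area at t=0.278: 13.1847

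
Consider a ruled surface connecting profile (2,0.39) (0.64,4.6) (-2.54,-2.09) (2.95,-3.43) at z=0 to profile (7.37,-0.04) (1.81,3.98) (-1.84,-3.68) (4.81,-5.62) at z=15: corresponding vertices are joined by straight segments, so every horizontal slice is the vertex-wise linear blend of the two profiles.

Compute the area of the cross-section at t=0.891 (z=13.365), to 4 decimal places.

Cross-section at t=0.891: each vertex is (1-t)·p0[i] + t·p1[i].
  v1: (1-0.891)·(2,0.39) + 0.891·(7.37,-0.04) = (6.7847,0.0069)
  v2: (1-0.891)·(0.64,4.6) + 0.891·(1.81,3.98) = (1.6825,4.0476)
  v3: (1-0.891)·(-2.54,-2.09) + 0.891·(-1.84,-3.68) = (-1.9163,-3.5067)
  v4: (1-0.891)·(2.95,-3.43) + 0.891·(4.81,-5.62) = (4.6073,-5.3813)
Shoelace sum Σ(x_i·y_{i+1} − x_{i+1}·y_i):
  i=1: 6.7847·4.0476 − 1.6825·0.0069 = +27.4499 (running +27.4499)
  i=2: 1.6825·-3.5067 − -1.9163·4.0476 = +1.8565 (running +29.3064)
  i=3: -1.9163·-5.3813 − 4.6073·-3.5067 = +26.4684 (running +55.7748)
  i=4: 4.6073·0.0069 − 6.7847·-5.3813 = +36.5419 (running +92.3167)
Area = |Σ|/2 = |92.3167|/2 = 46.1584

Area at t=0.891: 46.1584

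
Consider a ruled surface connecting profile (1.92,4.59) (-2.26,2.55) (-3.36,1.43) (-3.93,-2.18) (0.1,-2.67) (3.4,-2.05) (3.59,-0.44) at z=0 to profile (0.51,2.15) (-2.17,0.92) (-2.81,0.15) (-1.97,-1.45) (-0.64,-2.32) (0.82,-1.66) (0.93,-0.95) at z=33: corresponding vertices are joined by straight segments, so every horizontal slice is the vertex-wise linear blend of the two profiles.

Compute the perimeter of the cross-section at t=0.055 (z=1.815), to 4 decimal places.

Perimeter at t=0.055: 23.5528

Cross-section at t=0.055: each vertex is (1-t)·p0[i] + t·p1[i].
  v1: (1-0.055)·(1.92,4.59) + 0.055·(0.51,2.15) = (1.8424,4.4558)
  v2: (1-0.055)·(-2.26,2.55) + 0.055·(-2.17,0.92) = (-2.2550,2.4604)
  v3: (1-0.055)·(-3.36,1.43) + 0.055·(-2.81,0.15) = (-3.3297,1.3596)
  v4: (1-0.055)·(-3.93,-2.18) + 0.055·(-1.97,-1.45) = (-3.8222,-2.1399)
  v5: (1-0.055)·(0.1,-2.67) + 0.055·(-0.64,-2.32) = (0.0593,-2.6507)
  v6: (1-0.055)·(3.4,-2.05) + 0.055·(0.82,-1.66) = (3.2581,-2.0285)
  v7: (1-0.055)·(3.59,-0.44) + 0.055·(0.93,-0.95) = (3.4437,-0.4681)
Perimeter = Σ |v_{i+1} − v_i|:
  edge 1→2: √(-4.0975² + -1.9954²) = 4.5576 (running 4.5576)
  edge 2→3: √(-1.0747² + -1.1008²) = 1.5384 (running 6.0959)
  edge 3→4: √(-0.4925² + -3.4995²) = 3.5339 (running 9.6299)
  edge 4→5: √(3.8815² + -0.5109²) = 3.9150 (running 13.5449)
  edge 5→6: √(3.1988² + 0.6222²) = 3.2588 (running 16.8036)
  edge 6→7: √(0.1856² + 1.5605²) = 1.5715 (running 18.3751)
  edge 7→1: √(-1.6012² + 4.9238²) = 5.1777 (running 23.5528)
Perimeter = 23.5528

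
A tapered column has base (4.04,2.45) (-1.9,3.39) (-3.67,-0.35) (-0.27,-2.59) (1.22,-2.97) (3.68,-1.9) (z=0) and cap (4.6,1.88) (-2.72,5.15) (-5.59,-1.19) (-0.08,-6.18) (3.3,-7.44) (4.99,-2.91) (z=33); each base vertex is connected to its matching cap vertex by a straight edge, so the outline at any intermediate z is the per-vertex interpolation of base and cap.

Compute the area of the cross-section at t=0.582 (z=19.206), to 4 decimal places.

Cross-section at t=0.582: each vertex is (1-t)·p0[i] + t·p1[i].
  v1: (1-0.582)·(4.04,2.45) + 0.582·(4.6,1.88) = (4.3659,2.1183)
  v2: (1-0.582)·(-1.9,3.39) + 0.582·(-2.72,5.15) = (-2.3772,4.4143)
  v3: (1-0.582)·(-3.67,-0.35) + 0.582·(-5.59,-1.19) = (-4.7874,-0.8389)
  v4: (1-0.582)·(-0.27,-2.59) + 0.582·(-0.08,-6.18) = (-0.1594,-4.6794)
  v5: (1-0.582)·(1.22,-2.97) + 0.582·(3.3,-7.44) = (2.4306,-5.5715)
  v6: (1-0.582)·(3.68,-1.9) + 0.582·(4.99,-2.91) = (4.4424,-2.4878)
Shoelace sum Σ(x_i·y_{i+1} − x_{i+1}·y_i):
  i=1: 4.3659·4.4143 − -2.3772·2.1183 = +24.3082 (running +24.3082)
  i=2: -2.3772·-0.8389 − -4.7874·4.4143 = +23.1275 (running +47.4357)
  i=3: -4.7874·-4.6794 − -0.1594·-0.8389 = +22.2685 (running +69.7042)
  i=4: -0.1594·-5.5715 − 2.4306·-4.6794 = +12.2617 (running +81.9659)
  i=5: 2.4306·-2.4878 − 4.4424·-5.5715 = +18.7043 (running +100.6703)
  i=6: 4.4424·2.1183 − 4.3659·-2.4878 = +20.2718 (running +120.9421)
Area = |Σ|/2 = |120.9421|/2 = 60.4710

Area at t=0.582: 60.4710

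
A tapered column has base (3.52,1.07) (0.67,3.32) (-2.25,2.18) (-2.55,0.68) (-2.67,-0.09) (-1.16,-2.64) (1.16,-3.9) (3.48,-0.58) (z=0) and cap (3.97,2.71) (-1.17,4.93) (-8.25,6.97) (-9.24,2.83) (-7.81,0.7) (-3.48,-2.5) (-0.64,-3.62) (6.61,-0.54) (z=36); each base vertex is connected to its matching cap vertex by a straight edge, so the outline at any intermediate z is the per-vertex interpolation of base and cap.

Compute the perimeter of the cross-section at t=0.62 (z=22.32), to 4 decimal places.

Cross-section at t=0.62: each vertex is (1-t)·p0[i] + t·p1[i].
  v1: (1-0.62)·(3.52,1.07) + 0.62·(3.97,2.71) = (3.7990,2.0868)
  v2: (1-0.62)·(0.67,3.32) + 0.62·(-1.17,4.93) = (-0.4708,4.3182)
  v3: (1-0.62)·(-2.25,2.18) + 0.62·(-8.25,6.97) = (-5.9700,5.1498)
  v4: (1-0.62)·(-2.55,0.68) + 0.62·(-9.24,2.83) = (-6.6978,2.0130)
  v5: (1-0.62)·(-2.67,-0.09) + 0.62·(-7.81,0.7) = (-5.8568,0.3998)
  v6: (1-0.62)·(-1.16,-2.64) + 0.62·(-3.48,-2.5) = (-2.5984,-2.5532)
  v7: (1-0.62)·(1.16,-3.9) + 0.62·(-0.64,-3.62) = (0.0440,-3.7264)
  v8: (1-0.62)·(3.48,-0.58) + 0.62·(6.61,-0.54) = (5.4206,-0.5552)
Perimeter = Σ |v_{i+1} − v_i|:
  edge 1→2: √(-4.2698² + 2.2314²) = 4.8177 (running 4.8177)
  edge 2→3: √(-5.4992² + 0.8316²) = 5.5617 (running 10.3794)
  edge 3→4: √(-0.7278² + -3.1368²) = 3.2201 (running 13.5996)
  edge 4→5: √(0.8410² + -1.6132²) = 1.8193 (running 15.4188)
  edge 5→6: √(3.2584² + -2.9530²) = 4.3974 (running 19.8162)
  edge 6→7: √(2.6424² + -1.1732²) = 2.8911 (running 22.7074)
  edge 7→8: √(5.3766² + 3.1712²) = 6.2421 (running 28.9495)
  edge 8→1: √(-1.6216² + 2.6420²) = 3.1000 (running 32.0495)
Perimeter = 32.0495

Perimeter at t=0.62: 32.0495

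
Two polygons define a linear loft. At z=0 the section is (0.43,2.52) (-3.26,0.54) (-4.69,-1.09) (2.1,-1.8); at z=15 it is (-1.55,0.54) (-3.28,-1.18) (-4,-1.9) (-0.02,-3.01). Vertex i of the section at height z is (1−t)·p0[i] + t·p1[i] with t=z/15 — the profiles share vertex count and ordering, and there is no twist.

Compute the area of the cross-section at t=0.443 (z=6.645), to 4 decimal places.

Area at t=0.443: 11.0094

Cross-section at t=0.443: each vertex is (1-t)·p0[i] + t·p1[i].
  v1: (1-0.443)·(0.43,2.52) + 0.443·(-1.55,0.54) = (-0.4471,1.6429)
  v2: (1-0.443)·(-3.26,0.54) + 0.443·(-3.28,-1.18) = (-3.2689,-0.2220)
  v3: (1-0.443)·(-4.69,-1.09) + 0.443·(-4,-1.9) = (-4.3843,-1.4488)
  v4: (1-0.443)·(2.1,-1.8) + 0.443·(-0.02,-3.01) = (1.1608,-2.3360)
Shoelace sum Σ(x_i·y_{i+1} − x_{i+1}·y_i):
  i=1: -0.4471·-0.2220 − -3.2689·1.6429 = +5.4695 (running +5.4695)
  i=2: -3.2689·-1.4488 − -4.3843·-0.2220 = +3.7629 (running +9.2324)
  i=3: -4.3843·-2.3360 − 1.1608·-1.4488 = +11.9238 (running +21.1562)
  i=4: 1.1608·1.6429 − -0.4471·-2.3360 = +0.8626 (running +22.0188)
Area = |Σ|/2 = |22.0188|/2 = 11.0094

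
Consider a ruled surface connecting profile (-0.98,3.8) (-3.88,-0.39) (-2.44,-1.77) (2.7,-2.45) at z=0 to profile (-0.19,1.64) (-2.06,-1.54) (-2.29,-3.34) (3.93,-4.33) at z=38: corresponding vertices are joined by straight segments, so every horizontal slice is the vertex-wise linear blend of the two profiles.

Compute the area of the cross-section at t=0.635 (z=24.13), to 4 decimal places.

Area at t=0.635: 18.4745

Cross-section at t=0.635: each vertex is (1-t)·p0[i] + t·p1[i].
  v1: (1-0.635)·(-0.98,3.8) + 0.635·(-0.19,1.64) = (-0.4783,2.4284)
  v2: (1-0.635)·(-3.88,-0.39) + 0.635·(-2.06,-1.54) = (-2.7243,-1.1202)
  v3: (1-0.635)·(-2.44,-1.77) + 0.635·(-2.29,-3.34) = (-2.3447,-2.7669)
  v4: (1-0.635)·(2.7,-2.45) + 0.635·(3.93,-4.33) = (3.4811,-3.6438)
Shoelace sum Σ(x_i·y_{i+1} − x_{i+1}·y_i):
  i=1: -0.4783·-1.1202 − -2.7243·2.4284 = +7.1516 (running +7.1516)
  i=2: -2.7243·-2.7669 − -2.3447·-1.1202 = +4.9113 (running +12.0629)
  i=3: -2.3447·-3.6438 − 3.4811·-2.7669 = +18.1757 (running +30.2385)
  i=4: 3.4811·2.4284 − -0.4783·-3.6438 = +6.7104 (running +36.9489)
Area = |Σ|/2 = |36.9489|/2 = 18.4745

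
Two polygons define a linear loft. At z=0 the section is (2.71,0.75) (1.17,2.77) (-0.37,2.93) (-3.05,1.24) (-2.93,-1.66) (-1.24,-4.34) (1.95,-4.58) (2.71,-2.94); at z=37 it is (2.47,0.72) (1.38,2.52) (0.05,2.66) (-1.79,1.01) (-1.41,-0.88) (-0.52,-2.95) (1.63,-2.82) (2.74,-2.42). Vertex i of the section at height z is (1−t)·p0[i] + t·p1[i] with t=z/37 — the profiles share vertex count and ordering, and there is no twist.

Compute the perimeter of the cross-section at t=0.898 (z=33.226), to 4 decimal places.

Perimeter at t=0.898: 17.0718

Cross-section at t=0.898: each vertex is (1-t)·p0[i] + t·p1[i].
  v1: (1-0.898)·(2.71,0.75) + 0.898·(2.47,0.72) = (2.4945,0.7231)
  v2: (1-0.898)·(1.17,2.77) + 0.898·(1.38,2.52) = (1.3586,2.5455)
  v3: (1-0.898)·(-0.37,2.93) + 0.898·(0.05,2.66) = (0.0072,2.6875)
  v4: (1-0.898)·(-3.05,1.24) + 0.898·(-1.79,1.01) = (-1.9185,1.0335)
  v5: (1-0.898)·(-2.93,-1.66) + 0.898·(-1.41,-0.88) = (-1.5650,-0.9596)
  v6: (1-0.898)·(-1.24,-4.34) + 0.898·(-0.52,-2.95) = (-0.5934,-3.0918)
  v7: (1-0.898)·(1.95,-4.58) + 0.898·(1.63,-2.82) = (1.6626,-2.9995)
  v8: (1-0.898)·(2.71,-2.94) + 0.898·(2.74,-2.42) = (2.7369,-2.4730)
Perimeter = Σ |v_{i+1} − v_i|:
  edge 1→2: √(-1.1359² + 1.8224²) = 2.1475 (running 2.1475)
  edge 2→3: √(-1.3514² + 0.1420²) = 1.3589 (running 3.5063)
  edge 3→4: √(-1.9257² + -1.6541²) = 2.5385 (running 6.0449)
  edge 4→5: √(0.3535² + -1.9930²) = 2.0241 (running 8.0690)
  edge 5→6: √(0.9716² + -2.1322²) = 2.3432 (running 10.4121)
  edge 6→7: √(2.2561² + 0.0923²) = 2.2580 (running 12.6701)
  edge 7→8: √(1.0743² + 0.5265²) = 1.1964 (running 13.8665)
  edge 8→1: √(-0.2425² + 3.1961²) = 3.2053 (running 17.0718)
Perimeter = 17.0718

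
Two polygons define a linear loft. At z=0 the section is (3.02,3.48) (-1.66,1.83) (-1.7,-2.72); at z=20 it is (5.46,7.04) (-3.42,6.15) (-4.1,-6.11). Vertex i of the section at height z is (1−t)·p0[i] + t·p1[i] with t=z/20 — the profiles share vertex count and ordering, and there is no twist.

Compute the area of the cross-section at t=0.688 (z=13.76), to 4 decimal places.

Area at t=0.688: 37.0265

Cross-section at t=0.688: each vertex is (1-t)·p0[i] + t·p1[i].
  v1: (1-0.688)·(3.02,3.48) + 0.688·(5.46,7.04) = (4.6987,5.9293)
  v2: (1-0.688)·(-1.66,1.83) + 0.688·(-3.42,6.15) = (-2.8709,4.8022)
  v3: (1-0.688)·(-1.7,-2.72) + 0.688·(-4.1,-6.11) = (-3.3512,-5.0523)
Shoelace sum Σ(x_i·y_{i+1} − x_{i+1}·y_i):
  i=1: 4.6987·4.8022 − -2.8709·5.9293 = +39.5863 (running +39.5863)
  i=2: -2.8709·-5.0523 − -3.3512·4.8022 = +30.5976 (running +70.1839)
  i=3: -3.3512·5.9293 − 4.6987·-5.0523 = +3.8692 (running +74.0531)
Area = |Σ|/2 = |74.0531|/2 = 37.0265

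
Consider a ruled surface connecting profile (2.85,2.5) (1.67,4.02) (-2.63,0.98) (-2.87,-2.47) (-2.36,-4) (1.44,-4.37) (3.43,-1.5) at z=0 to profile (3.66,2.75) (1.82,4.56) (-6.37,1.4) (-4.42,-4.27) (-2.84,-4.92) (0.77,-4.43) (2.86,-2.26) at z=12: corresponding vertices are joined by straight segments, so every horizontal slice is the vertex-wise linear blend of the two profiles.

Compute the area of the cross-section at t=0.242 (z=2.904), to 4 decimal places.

Area at t=0.242: 43.5880

Cross-section at t=0.242: each vertex is (1-t)·p0[i] + t·p1[i].
  v1: (1-0.242)·(2.85,2.5) + 0.242·(3.66,2.75) = (3.0460,2.5605)
  v2: (1-0.242)·(1.67,4.02) + 0.242·(1.82,4.56) = (1.7063,4.1507)
  v3: (1-0.242)·(-2.63,0.98) + 0.242·(-6.37,1.4) = (-3.5351,1.0816)
  v4: (1-0.242)·(-2.87,-2.47) + 0.242·(-4.42,-4.27) = (-3.2451,-2.9056)
  v5: (1-0.242)·(-2.36,-4) + 0.242·(-2.84,-4.92) = (-2.4762,-4.2226)
  v6: (1-0.242)·(1.44,-4.37) + 0.242·(0.77,-4.43) = (1.2779,-4.3845)
  v7: (1-0.242)·(3.43,-1.5) + 0.242·(2.86,-2.26) = (3.2921,-1.6839)
Shoelace sum Σ(x_i·y_{i+1} − x_{i+1}·y_i):
  i=1: 3.0460·4.1507 − 1.7063·2.5605 = +8.2741 (running +8.2741)
  i=2: 1.7063·1.0816 − -3.5351·4.1507 = +16.5186 (running +24.7927)
  i=3: -3.5351·-2.9056 − -3.2451·1.0816 = +13.7816 (running +38.5742)
  i=4: -3.2451·-4.2226 − -2.4762·-2.9056 = +6.5082 (running +45.0824)
  i=5: -2.4762·-4.3845 − 1.2779·-4.2226 = +16.2527 (running +61.3351)
  i=6: 1.2779·-1.6839 − 3.2921·-4.3845 = +12.2823 (running +73.6174)
  i=7: 3.2921·2.5605 − 3.0460·-1.6839 = +13.5586 (running +87.1760)
Area = |Σ|/2 = |87.1760|/2 = 43.5880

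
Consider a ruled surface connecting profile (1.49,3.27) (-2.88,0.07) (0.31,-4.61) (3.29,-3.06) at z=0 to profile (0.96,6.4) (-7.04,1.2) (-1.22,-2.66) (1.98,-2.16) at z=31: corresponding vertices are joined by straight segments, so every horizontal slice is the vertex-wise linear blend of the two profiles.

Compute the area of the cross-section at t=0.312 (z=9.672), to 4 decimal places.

Area at t=0.312: 31.5012

Cross-section at t=0.312: each vertex is (1-t)·p0[i] + t·p1[i].
  v1: (1-0.312)·(1.49,3.27) + 0.312·(0.96,6.4) = (1.3246,4.2466)
  v2: (1-0.312)·(-2.88,0.07) + 0.312·(-7.04,1.2) = (-4.1779,0.4226)
  v3: (1-0.312)·(0.31,-4.61) + 0.312·(-1.22,-2.66) = (-0.1674,-4.0016)
  v4: (1-0.312)·(3.29,-3.06) + 0.312·(1.98,-2.16) = (2.8813,-2.7792)
Shoelace sum Σ(x_i·y_{i+1} − x_{i+1}·y_i):
  i=1: 1.3246·0.4226 − -4.1779·4.2466 = +18.3015 (running +18.3015)
  i=2: -4.1779·-4.0016 − -0.1674·0.4226 = +16.7891 (running +35.0906)
  i=3: -0.1674·-2.7792 − 2.8813·-4.0016 = +11.9949 (running +47.0855)
  i=4: 2.8813·4.2466 − 1.3246·-2.7792 = +15.9170 (running +63.0024)
Area = |Σ|/2 = |63.0024|/2 = 31.5012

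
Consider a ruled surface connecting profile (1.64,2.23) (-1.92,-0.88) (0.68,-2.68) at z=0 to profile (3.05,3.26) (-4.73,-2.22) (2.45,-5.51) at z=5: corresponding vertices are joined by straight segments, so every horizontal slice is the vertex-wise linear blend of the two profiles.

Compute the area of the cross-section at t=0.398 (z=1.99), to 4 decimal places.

Area at t=0.398: 15.2326

Cross-section at t=0.398: each vertex is (1-t)·p0[i] + t·p1[i].
  v1: (1-0.398)·(1.64,2.23) + 0.398·(3.05,3.26) = (2.2012,2.6399)
  v2: (1-0.398)·(-1.92,-0.88) + 0.398·(-4.73,-2.22) = (-3.0384,-1.4133)
  v3: (1-0.398)·(0.68,-2.68) + 0.398·(2.45,-5.51) = (1.3845,-3.8063)
Shoelace sum Σ(x_i·y_{i+1} − x_{i+1}·y_i):
  i=1: 2.2012·-1.4133 − -3.0384·2.6399 = +4.9102 (running +4.9102)
  i=2: -3.0384·-3.8063 − 1.3845·-1.4133 = +13.5218 (running +18.4320)
  i=3: 1.3845·2.6399 − 2.2012·-3.8063 = +12.0333 (running +30.4653)
Area = |Σ|/2 = |30.4653|/2 = 15.2326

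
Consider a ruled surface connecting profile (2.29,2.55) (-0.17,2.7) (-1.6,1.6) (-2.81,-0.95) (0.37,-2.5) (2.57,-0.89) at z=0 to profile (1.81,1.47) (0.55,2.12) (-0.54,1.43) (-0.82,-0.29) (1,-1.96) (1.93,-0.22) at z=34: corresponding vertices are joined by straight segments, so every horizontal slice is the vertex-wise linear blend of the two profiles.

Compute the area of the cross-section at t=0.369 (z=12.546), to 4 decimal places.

Area at t=0.369: 14.4034

Cross-section at t=0.369: each vertex is (1-t)·p0[i] + t·p1[i].
  v1: (1-0.369)·(2.29,2.55) + 0.369·(1.81,1.47) = (2.1129,2.1515)
  v2: (1-0.369)·(-0.17,2.7) + 0.369·(0.55,2.12) = (0.0957,2.4860)
  v3: (1-0.369)·(-1.6,1.6) + 0.369·(-0.54,1.43) = (-1.2089,1.5373)
  v4: (1-0.369)·(-2.81,-0.95) + 0.369·(-0.82,-0.29) = (-2.0757,-0.7065)
  v5: (1-0.369)·(0.37,-2.5) + 0.369·(1,-1.96) = (0.6025,-2.3007)
  v6: (1-0.369)·(2.57,-0.89) + 0.369·(1.93,-0.22) = (2.3338,-0.6428)
Shoelace sum Σ(x_i·y_{i+1} − x_{i+1}·y_i):
  i=1: 2.1129·2.4860 − 0.0957·2.1515 = +5.0467 (running +5.0467)
  i=2: 0.0957·1.5373 − -1.2089·2.4860 = +3.1523 (running +8.1990)
  i=3: -1.2089·-0.7065 − -2.0757·1.5373 = +4.0449 (running +12.2439)
  i=4: -2.0757·-2.3007 − 0.6025·-0.7065 = +5.2012 (running +17.4452)
  i=5: 0.6025·-0.6428 − 2.3338·-2.3007 = +4.9823 (running +22.4275)
  i=6: 2.3338·2.1515 − 2.1129·-0.6428 = +6.3793 (running +28.8068)
Area = |Σ|/2 = |28.8068|/2 = 14.4034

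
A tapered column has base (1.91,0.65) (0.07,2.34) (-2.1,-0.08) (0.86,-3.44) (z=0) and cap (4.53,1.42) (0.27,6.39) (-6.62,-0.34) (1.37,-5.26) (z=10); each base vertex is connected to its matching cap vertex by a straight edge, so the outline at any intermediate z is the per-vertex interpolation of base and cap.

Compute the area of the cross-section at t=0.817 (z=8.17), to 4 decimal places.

Cross-section at t=0.817: each vertex is (1-t)·p0[i] + t·p1[i].
  v1: (1-0.817)·(1.91,0.65) + 0.817·(4.53,1.42) = (4.0505,1.2791)
  v2: (1-0.817)·(0.07,2.34) + 0.817·(0.27,6.39) = (0.2334,5.6488)
  v3: (1-0.817)·(-2.1,-0.08) + 0.817·(-6.62,-0.34) = (-5.7928,-0.2924)
  v4: (1-0.817)·(0.86,-3.44) + 0.817·(1.37,-5.26) = (1.2767,-4.9269)
Shoelace sum Σ(x_i·y_{i+1} − x_{i+1}·y_i):
  i=1: 4.0505·5.6488 − 0.2334·1.2791 = +22.5824 (running +22.5824)
  i=2: 0.2334·-0.2924 − -5.7928·5.6488 = +32.6546 (running +55.2370)
  i=3: -5.7928·-4.9269 − 1.2767·-0.2924 = +28.9143 (running +84.1513)
  i=4: 1.2767·1.2791 − 4.0505·-4.9269 = +21.5897 (running +105.7410)
Area = |Σ|/2 = |105.7410|/2 = 52.8705

Area at t=0.817: 52.8705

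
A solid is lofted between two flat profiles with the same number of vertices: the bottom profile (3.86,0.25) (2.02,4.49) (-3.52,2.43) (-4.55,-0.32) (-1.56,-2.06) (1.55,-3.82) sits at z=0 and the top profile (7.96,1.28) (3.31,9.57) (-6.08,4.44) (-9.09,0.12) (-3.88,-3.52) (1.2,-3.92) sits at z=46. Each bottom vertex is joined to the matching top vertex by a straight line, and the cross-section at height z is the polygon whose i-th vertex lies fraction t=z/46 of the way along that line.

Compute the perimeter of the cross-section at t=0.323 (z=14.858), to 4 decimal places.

Perimeter at t=0.323: 31.4593

Cross-section at t=0.323: each vertex is (1-t)·p0[i] + t·p1[i].
  v1: (1-0.323)·(3.86,0.25) + 0.323·(7.96,1.28) = (5.1843,0.5827)
  v2: (1-0.323)·(2.02,4.49) + 0.323·(3.31,9.57) = (2.4367,6.1308)
  v3: (1-0.323)·(-3.52,2.43) + 0.323·(-6.08,4.44) = (-4.3469,3.0792)
  v4: (1-0.323)·(-4.55,-0.32) + 0.323·(-9.09,0.12) = (-6.0164,-0.1779)
  v5: (1-0.323)·(-1.56,-2.06) + 0.323·(-3.88,-3.52) = (-2.3094,-2.5316)
  v6: (1-0.323)·(1.55,-3.82) + 0.323·(1.2,-3.92) = (1.4369,-3.8523)
Perimeter = Σ |v_{i+1} − v_i|:
  edge 1→2: √(-2.7476² + 5.5482²) = 6.1912 (running 6.1912)
  edge 2→3: √(-6.7836² + -3.0516²) = 7.4383 (running 13.6296)
  edge 3→4: √(-1.6695² + -3.2571²) = 3.6601 (running 17.2896)
  edge 4→5: √(3.7071² + -2.3537²) = 4.3911 (running 21.6808)
  edge 5→6: √(3.7463² + -1.3207²) = 3.9723 (running 25.6531)
  edge 6→1: √(3.7474² + 4.4350²) = 5.8062 (running 31.4593)
Perimeter = 31.4593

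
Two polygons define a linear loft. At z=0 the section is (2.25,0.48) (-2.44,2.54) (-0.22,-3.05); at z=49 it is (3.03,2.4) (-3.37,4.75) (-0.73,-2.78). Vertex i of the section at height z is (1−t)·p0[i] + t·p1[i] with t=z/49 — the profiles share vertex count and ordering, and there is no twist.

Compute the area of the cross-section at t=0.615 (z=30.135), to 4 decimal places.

Cross-section at t=0.615: each vertex is (1-t)·p0[i] + t·p1[i].
  v1: (1-0.615)·(2.25,0.48) + 0.615·(3.03,2.4) = (2.7297,1.6608)
  v2: (1-0.615)·(-2.44,2.54) + 0.615·(-3.37,4.75) = (-3.0120,3.8992)
  v3: (1-0.615)·(-0.22,-3.05) + 0.615·(-0.73,-2.78) = (-0.5336,-2.8839)
Shoelace sum Σ(x_i·y_{i+1} − x_{i+1}·y_i):
  i=1: 2.7297·3.8992 − -3.0120·1.6608 = +15.6458 (running +15.6458)
  i=2: -3.0120·-2.8839 − -0.5336·3.8992 = +10.7671 (running +26.4129)
  i=3: -0.5336·1.6608 − 2.7297·-2.8839 = +6.9860 (running +33.3989)
Area = |Σ|/2 = |33.3989|/2 = 16.6994

Area at t=0.615: 16.6994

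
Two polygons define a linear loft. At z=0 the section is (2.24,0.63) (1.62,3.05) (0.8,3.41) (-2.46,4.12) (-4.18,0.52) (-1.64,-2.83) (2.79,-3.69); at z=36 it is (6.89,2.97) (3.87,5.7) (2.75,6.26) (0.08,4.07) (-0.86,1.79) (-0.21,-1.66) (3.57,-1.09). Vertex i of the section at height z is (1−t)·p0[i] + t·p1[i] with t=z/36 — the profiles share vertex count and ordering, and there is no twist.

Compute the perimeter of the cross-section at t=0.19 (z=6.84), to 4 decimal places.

Cross-section at t=0.19: each vertex is (1-t)·p0[i] + t·p1[i].
  v1: (1-0.19)·(2.24,0.63) + 0.19·(6.89,2.97) = (3.1235,1.0746)
  v2: (1-0.19)·(1.62,3.05) + 0.19·(3.87,5.7) = (2.0475,3.5535)
  v3: (1-0.19)·(0.8,3.41) + 0.19·(2.75,6.26) = (1.1705,3.9515)
  v4: (1-0.19)·(-2.46,4.12) + 0.19·(0.08,4.07) = (-1.9774,4.1105)
  v5: (1-0.19)·(-4.18,0.52) + 0.19·(-0.86,1.79) = (-3.5492,0.7613)
  v6: (1-0.19)·(-1.64,-2.83) + 0.19·(-0.21,-1.66) = (-1.3683,-2.6077)
  v7: (1-0.19)·(2.79,-3.69) + 0.19·(3.57,-1.09) = (2.9382,-3.1960)
Perimeter = Σ |v_{i+1} − v_i|:
  edge 1→2: √(-1.0760² + 2.4789²) = 2.7024 (running 2.7024)
  edge 2→3: √(-0.8770² + 0.3980²) = 0.9631 (running 3.6654)
  edge 3→4: √(-3.1479² + 0.1590²) = 3.1519 (running 6.8174)
  edge 4→5: √(-1.5718² + -3.3492²) = 3.6997 (running 10.5170)
  edge 5→6: √(2.1809² + -3.3690²) = 4.0133 (running 14.5303)
  edge 6→7: √(4.3065² + -0.5883²) = 4.3465 (running 18.8768)
  edge 7→1: √(0.1853² + 4.2706²) = 4.2746 (running 23.1514)
Perimeter = 23.1514

Perimeter at t=0.19: 23.1514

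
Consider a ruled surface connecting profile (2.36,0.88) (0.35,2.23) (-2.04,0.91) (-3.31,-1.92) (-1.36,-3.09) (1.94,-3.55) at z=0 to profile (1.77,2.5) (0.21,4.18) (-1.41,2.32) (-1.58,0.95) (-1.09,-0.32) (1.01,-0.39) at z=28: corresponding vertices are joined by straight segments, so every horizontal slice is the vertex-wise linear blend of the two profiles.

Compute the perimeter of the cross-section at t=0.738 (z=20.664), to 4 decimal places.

Perimeter at t=0.738: 13.9308

Cross-section at t=0.738: each vertex is (1-t)·p0[i] + t·p1[i].
  v1: (1-0.738)·(2.36,0.88) + 0.738·(1.77,2.5) = (1.9246,2.0756)
  v2: (1-0.738)·(0.35,2.23) + 0.738·(0.21,4.18) = (0.2467,3.6691)
  v3: (1-0.738)·(-2.04,0.91) + 0.738·(-1.41,2.32) = (-1.5751,1.9506)
  v4: (1-0.738)·(-3.31,-1.92) + 0.738·(-1.58,0.95) = (-2.0333,0.1981)
  v5: (1-0.738)·(-1.36,-3.09) + 0.738·(-1.09,-0.32) = (-1.1607,-1.0457)
  v6: (1-0.738)·(1.94,-3.55) + 0.738·(1.01,-0.39) = (1.2537,-1.2179)
Perimeter = Σ |v_{i+1} − v_i|:
  edge 1→2: √(-1.6779² + 1.5935²) = 2.3140 (running 2.3140)
  edge 2→3: √(-1.8217² + -1.7185²) = 2.5044 (running 4.8184)
  edge 3→4: √(-0.4582² + -1.7525²) = 1.8114 (running 6.6299)
  edge 4→5: √(0.8725² + -1.2438²) = 1.5193 (running 8.1492)
  edge 5→6: √(2.4144² + -0.1722²) = 2.4205 (running 10.5697)
  edge 6→1: √(0.6709² + 3.2935²) = 3.3611 (running 13.9308)
Perimeter = 13.9308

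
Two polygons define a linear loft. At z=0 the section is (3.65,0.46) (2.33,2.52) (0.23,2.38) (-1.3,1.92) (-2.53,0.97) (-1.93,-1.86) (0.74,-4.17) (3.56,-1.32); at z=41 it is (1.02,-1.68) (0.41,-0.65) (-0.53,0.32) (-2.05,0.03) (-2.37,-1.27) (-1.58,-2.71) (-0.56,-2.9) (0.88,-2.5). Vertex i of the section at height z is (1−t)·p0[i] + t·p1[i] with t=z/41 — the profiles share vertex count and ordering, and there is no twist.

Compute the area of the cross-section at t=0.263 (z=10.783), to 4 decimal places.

Area at t=0.263: 21.4208

Cross-section at t=0.263: each vertex is (1-t)·p0[i] + t·p1[i].
  v1: (1-0.263)·(3.65,0.46) + 0.263·(1.02,-1.68) = (2.9583,-0.1028)
  v2: (1-0.263)·(2.33,2.52) + 0.263·(0.41,-0.65) = (1.8250,1.6863)
  v3: (1-0.263)·(0.23,2.38) + 0.263·(-0.53,0.32) = (0.0301,1.8382)
  v4: (1-0.263)·(-1.3,1.92) + 0.263·(-2.05,0.03) = (-1.4973,1.4229)
  v5: (1-0.263)·(-2.53,0.97) + 0.263·(-2.37,-1.27) = (-2.4879,0.3809)
  v6: (1-0.263)·(-1.93,-1.86) + 0.263·(-1.58,-2.71) = (-1.8379,-2.0836)
  v7: (1-0.263)·(0.74,-4.17) + 0.263·(-0.56,-2.9) = (0.3981,-3.8360)
  v8: (1-0.263)·(3.56,-1.32) + 0.263·(0.88,-2.5) = (2.8552,-1.6303)
Shoelace sum Σ(x_i·y_{i+1} − x_{i+1}·y_i):
  i=1: 2.9583·1.6863 − 1.8250·-0.1028 = +5.1762 (running +5.1762)
  i=2: 1.8250·1.8382 − 0.0301·1.6863 = +3.3040 (running +8.4803)
  i=3: 0.0301·1.4229 − -1.4973·1.8382 = +2.7951 (running +11.2754)
  i=4: -1.4973·0.3809 − -2.4879·1.4229 = +2.9699 (running +14.2453)
  i=5: -2.4879·-2.0836 − -1.8379·0.3809 = +5.8837 (running +20.1290)
  i=6: -1.8379·-3.8360 − 0.3981·-2.0836 = +7.8798 (running +28.0088)
  i=7: 0.3981·-1.6303 − 2.8552·-3.8360 = +10.3033 (running +38.3121)
  i=8: 2.8552·-0.1028 − 2.9583·-1.6303 = +4.5295 (running +42.8416)
Area = |Σ|/2 = |42.8416|/2 = 21.4208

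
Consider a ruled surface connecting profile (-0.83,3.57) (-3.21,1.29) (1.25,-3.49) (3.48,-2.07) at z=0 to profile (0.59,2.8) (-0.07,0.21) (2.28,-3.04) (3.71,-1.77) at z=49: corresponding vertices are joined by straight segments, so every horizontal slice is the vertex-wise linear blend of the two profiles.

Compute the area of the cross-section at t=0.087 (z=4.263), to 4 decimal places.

Cross-section at t=0.087: each vertex is (1-t)·p0[i] + t·p1[i].
  v1: (1-0.087)·(-0.83,3.57) + 0.087·(0.59,2.8) = (-0.7065,3.5030)
  v2: (1-0.087)·(-3.21,1.29) + 0.087·(-0.07,0.21) = (-2.9368,1.1960)
  v3: (1-0.087)·(1.25,-3.49) + 0.087·(2.28,-3.04) = (1.3396,-3.4508)
  v4: (1-0.087)·(3.48,-2.07) + 0.087·(3.71,-1.77) = (3.5000,-2.0439)
Shoelace sum Σ(x_i·y_{i+1} − x_{i+1}·y_i):
  i=1: -0.7065·1.1960 − -2.9368·3.5030 = +9.4428 (running +9.4428)
  i=2: -2.9368·-3.4508 − 1.3396·1.1960 = +8.5323 (running +17.9751)
  i=3: 1.3396·-2.0439 − 3.5000·-3.4508 = +9.3400 (running +27.3150)
  i=4: 3.5000·3.5030 − -0.7065·-2.0439 = +10.8166 (running +38.1317)
Area = |Σ|/2 = |38.1317|/2 = 19.0658

Area at t=0.087: 19.0658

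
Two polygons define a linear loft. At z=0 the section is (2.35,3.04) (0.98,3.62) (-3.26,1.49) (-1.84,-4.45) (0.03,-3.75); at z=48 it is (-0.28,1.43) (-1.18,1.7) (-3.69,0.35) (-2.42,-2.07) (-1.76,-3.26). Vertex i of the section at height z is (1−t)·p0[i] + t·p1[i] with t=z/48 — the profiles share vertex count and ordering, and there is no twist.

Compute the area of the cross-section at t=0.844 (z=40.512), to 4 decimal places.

Area at t=0.844: 10.3269

Cross-section at t=0.844: each vertex is (1-t)·p0[i] + t·p1[i].
  v1: (1-0.844)·(2.35,3.04) + 0.844·(-0.28,1.43) = (0.1303,1.6812)
  v2: (1-0.844)·(0.98,3.62) + 0.844·(-1.18,1.7) = (-0.8430,1.9995)
  v3: (1-0.844)·(-3.26,1.49) + 0.844·(-3.69,0.35) = (-3.6229,0.5278)
  v4: (1-0.844)·(-1.84,-4.45) + 0.844·(-2.42,-2.07) = (-2.3295,-2.4413)
  v5: (1-0.844)·(0.03,-3.75) + 0.844·(-1.76,-3.26) = (-1.4808,-3.3364)
Shoelace sum Σ(x_i·y_{i+1} − x_{i+1}·y_i):
  i=1: 0.1303·1.9995 − -0.8430·1.6812 = +1.6778 (running +1.6778)
  i=2: -0.8430·0.5278 − -3.6229·1.9995 = +6.7991 (running +8.4769)
  i=3: -3.6229·-2.4413 − -2.3295·0.5278 = +10.0742 (running +18.5511)
  i=4: -2.3295·-3.3364 − -1.4808·-2.4413 = +4.1574 (running +22.7084)
  i=5: -1.4808·1.6812 − 0.1303·-3.3364 = -2.0547 (running +20.6537)
Area = |Σ|/2 = |20.6537|/2 = 10.3269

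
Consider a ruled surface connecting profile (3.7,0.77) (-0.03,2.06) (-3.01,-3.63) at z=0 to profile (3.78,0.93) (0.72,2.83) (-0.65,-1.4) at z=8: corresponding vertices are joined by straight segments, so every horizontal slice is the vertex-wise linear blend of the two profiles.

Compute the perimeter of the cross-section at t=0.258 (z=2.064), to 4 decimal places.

Cross-section at t=0.258: each vertex is (1-t)·p0[i] + t·p1[i].
  v1: (1-0.258)·(3.7,0.77) + 0.258·(3.78,0.93) = (3.7206,0.8113)
  v2: (1-0.258)·(-0.03,2.06) + 0.258·(0.72,2.83) = (0.1635,2.2587)
  v3: (1-0.258)·(-3.01,-3.63) + 0.258·(-0.65,-1.4) = (-2.4011,-3.0547)
Perimeter = Σ |v_{i+1} − v_i|:
  edge 1→2: √(-3.5571² + 1.4474²) = 3.8403 (running 3.8403)
  edge 2→3: √(-2.5646² + -5.3133²) = 5.8999 (running 9.7402)
  edge 3→1: √(6.1218² + 3.8659²) = 7.2403 (running 16.9805)
Perimeter = 16.9805

Perimeter at t=0.258: 16.9805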